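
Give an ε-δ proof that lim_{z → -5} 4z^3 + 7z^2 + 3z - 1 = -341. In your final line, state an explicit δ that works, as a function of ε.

Let ε > 0 be given. We want δ > 0 such that 0 < |z + 5| < δ implies |(4z^3 + 7z^2 + 3z - 1) + 341| < ε.
(4z^3 + 7z^2 + 3z - 1) + 341 = 4z^3 + 7z^2 + 3z + 340 = (z + 5)(4z^2 - 13z + 68).
So |(4z^3 + 7z^2 + 3z - 1) + 341| = |z + 5|·|4z^2 - 13z + 68|.
Assume first that |z + 5| < 1, so |z| < 6. Then |4z^2 - 13z + 68| ≤ 4·6^2 + 13·6 + 68 = 290.
Hence |(4z^3 + 7z^2 + 3z - 1) + 341| ≤ 290|z + 5| < ε provided |z + 5| < ε/290.
Take δ = min(1, ε/290). Then 0 < |z + 5| < δ gives both |z + 5| < 1 and |z + 5| < ε/290, so |(4z^3 + 7z^2 + 3z - 1) + 341| < ε.

δ = min(1, ε/290)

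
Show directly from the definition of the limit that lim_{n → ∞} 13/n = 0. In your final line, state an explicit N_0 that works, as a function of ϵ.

N_0 = 13/ϵ

Let ϵ > 0 be given. For n ≥ 1, |13/n − 0| = 13/(n) ≤ 13/n.
We need 13/n < ϵ, i.e. n > 13/ϵ.
Take N_0 = 13/ϵ. If n > N_0 then |13/n| ≤ 13/n < ϵ.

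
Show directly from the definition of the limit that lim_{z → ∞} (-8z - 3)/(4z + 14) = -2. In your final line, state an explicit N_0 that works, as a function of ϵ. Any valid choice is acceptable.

N_0 = (25/4)/ϵ

Let ϵ > 0. We seek N_0 > 0 such that z > N_0 implies |(-8z - 3)/(4z + 14) + 2| < ϵ.
(-8z - 3)/(4z + 14) + 2 = (4(-8z - 3) − (-8)(4z + 14)) / (4(4z + 14)) = 100/(4(4z + 14)).
For z > 0 we have 4z + 14 > 4z, so |(-8z - 3)/(4z + 14) + 2| = 100/(4(4z + 14)) < 100/(4·4z) = (25/4)/z.
Thus |(-8z - 3)/(4z + 14) + 2| < ϵ whenever z > (25/4)/ϵ.
Take N_0 = (25/4)/ϵ. If z > N_0 then |(-8z - 3)/(4z + 14) + 2| < (25/4)/z < ϵ.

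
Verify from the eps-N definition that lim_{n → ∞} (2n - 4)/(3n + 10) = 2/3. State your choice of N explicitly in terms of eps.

Let eps > 0. For n ≥ 1, |(2n - 4)/(3n + 10) − (2/3)| = |-32|/(3(3n + 10)) = 32/(3(3n + 10)).
Since 3n + 10 ≥ 3n for n ≥ 1, this is ≤ 32/(3·3n) = (32/9)/n.
So |(2n - 4)/(3n + 10) − (2/3)| < eps whenever n > (32/9)/eps.
Take N = (32/9)/eps. If n > N then |(2n - 4)/(3n + 10) − (2/3)| ≤ (32/9)/n < eps.

N = (32/9)/eps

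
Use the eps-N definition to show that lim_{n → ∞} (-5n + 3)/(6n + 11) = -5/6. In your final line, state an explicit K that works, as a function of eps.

K = (73/36)/eps

Let eps > 0. For n ≥ 1, |(-5n + 3)/(6n + 11) + 5/6| = |73|/(6(6n + 11)) = 73/(6(6n + 11)).
Since 6n + 11 ≥ 6n for n ≥ 1, this is ≤ 73/(6·6n) = (73/36)/n.
So |(-5n + 3)/(6n + 11) + 5/6| < eps whenever n > (73/36)/eps.
Take K = (73/36)/eps. If n > K then |(-5n + 3)/(6n + 11) + 5/6| ≤ (73/36)/n < eps.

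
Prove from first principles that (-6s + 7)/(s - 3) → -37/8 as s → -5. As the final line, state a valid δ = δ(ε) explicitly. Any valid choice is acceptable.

δ = min(4, (32/11)ε)

Fix ε > 0. We want δ > 0 with 0 < |s + 5| < δ ⇒ |(-6s + 7)/(s - 3) + 37/8| < ε.
Combining over a common denominator, (-6s + 7)/(s - 3) + 37/8 = [(-6s + 7)·(-8) − 37·(s - 3)] / [(-8)·(s - 3)] = 11(s + 5) / ((-8)(s - 3)).
So |(-6s + 7)/(s - 3) + 37/8| = 11|s + 5| / (8·|s − 3|).
Restrict δ ≤ 4. Then |s + 5| < 4 gives |s − 3| = |(s + 5) + (-8)| ≥ 8 − 4 = 4.
Hence |(-6s + 7)/(s - 3) + 37/8| < 11|s + 5|/(8·4) = (11/32)|s + 5|, which is < ε once |s + 5| < (32/11)ε.
Take δ = min(4, (32/11)ε). Then 0 < |s + 5| < δ forces both bounds, so |(-6s + 7)/(s - 3) + 37/8| < ε.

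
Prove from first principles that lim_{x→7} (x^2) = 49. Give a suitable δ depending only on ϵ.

Suppose ϵ > 0. We seek δ > 0 with 0 < |x − 7| < δ ⇒ |x^2 − 49| < ϵ.
Factor: x^2 − 49 = (x − 7)(x + 7), so |x^2 − 49| = |x − 7|·|x + 7|.
Restrict δ ≤ 1. Then |x − 7| < 1 gives |x| < 8, so by the triangle inequality |x + 7| ≤ 8 + 7 = 15.
Hence |x^2 − 49| ≤ 15|x − 7|, which is < ϵ once |x − 7| < ϵ/15.
Take δ = min(1, ϵ/15). If 0 < |x − 7| < δ then both bounds hold and |x^2 − 49| ≤ 15|x − 7| < 15·(ϵ/15) = ϵ.

δ = min(1, ϵ/15)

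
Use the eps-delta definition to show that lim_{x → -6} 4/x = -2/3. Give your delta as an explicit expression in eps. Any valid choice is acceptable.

delta = min(3, (9/2)eps)

Fix eps > 0. We seek delta > 0 such that 0 < |x + 6| < delta implies |4/x + 2/3| < eps.
|4/x + 2/3| = 4·|-6 − x|/(6·|x|) = 4|x + 6|/(6|x|).
Require delta ≤ 3 so that |x| > 6 − 3 = 3, hence 6|x| > 18.
Then |4/x + 2/3| < 4|x + 6|/18, which is < eps when |x + 6| < (9/2)eps.
Take delta = min(3, (9/2)eps). Then 0 < |x + 6| < delta gives both |x + 6| < 3 and |x + 6| < (9/2)eps, so |4/x + 2/3| < eps.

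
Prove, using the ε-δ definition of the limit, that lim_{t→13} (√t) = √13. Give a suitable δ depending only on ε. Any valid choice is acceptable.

Suppose ε > 0. We want δ > 0 such that 0 < |t − 13| < δ implies |√t − √13| < ε.
Rationalise: √t − √13 = (t − 13)/(√t + √13), so |√t − √13| = |t − 13|/(√t + √13).
Restrict δ ≤ 13 so that |t − 13| < 13 forces t > 0, and then √t + √13 > √13.
Hence |√t − √13| < |t − 13|/√13, which is < ε once |t − 13| < √13·ε.
Take δ = min(13, √13·ε). If 0 < |t − 13| < δ then t > 0 and |√t − √13| < |t − 13|/√13 < ε.

δ = min(13, √13·ε)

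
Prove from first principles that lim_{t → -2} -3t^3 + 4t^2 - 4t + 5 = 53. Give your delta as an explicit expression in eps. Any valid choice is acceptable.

Suppose eps > 0. We want delta > 0 such that 0 < |t + 2| < delta implies |(-3t^3 + 4t^2 - 4t + 5) − 53| < eps.
(-3t^3 + 4t^2 - 4t + 5) − 53 = -3t^3 + 4t^2 - 4t - 48 = (t + 2)(-3t^2 + 10t - 24).
So |(-3t^3 + 4t^2 - 4t + 5) − 53| = |t + 2|·|-3t^2 + 10t - 24|.
Require delta ≤ 1. Then |t + 2| < 1 gives |t| < 3, and by the triangle inequality |-3t^2 + 10t - 24| ≤ 3·3^2 + 10·3 + 24 = 81.
Hence |(-3t^3 + 4t^2 - 4t + 5) − 53| ≤ 81|t + 2| < eps provided |t + 2| < eps/81.
Choosing delta = min(1, eps/81) ensures both conditions, hence |(-3t^3 + 4t^2 - 4t + 5) − 53| < eps.

delta = min(1, eps/81)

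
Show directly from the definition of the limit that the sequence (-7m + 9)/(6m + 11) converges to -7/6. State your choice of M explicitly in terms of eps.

Let eps > 0. For m ≥ 1, |(-7m + 9)/(6m + 11) + 7/6| = |131|/(6(6m + 11)) = 131/(6(6m + 11)).
Since 6m + 11 ≥ 6m for m ≥ 1, this is ≤ 131/(6·6m) = (131/36)/m.
So |(-7m + 9)/(6m + 11) + 7/6| < eps whenever m > (131/36)/eps.
Take M = (131/36)/eps. If m > M then |(-7m + 9)/(6m + 11) + 7/6| ≤ (131/36)/m < eps.

M = (131/36)/eps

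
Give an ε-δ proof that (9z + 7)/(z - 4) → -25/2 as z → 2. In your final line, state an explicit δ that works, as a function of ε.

δ = min(1, (2/43)ε)

Let ε > 0. We want δ > 0 with 0 < |z − 2| < δ ⇒ |(9z + 7)/(z - 4) + 25/2| < ε.
Combining over a common denominator, (9z + 7)/(z - 4) + 25/2 = [(9z + 7)·(-2) − 25·(z - 4)] / [(-2)·(z - 4)] = -43(z − 2) / ((-2)(z - 4)).
So |(9z + 7)/(z - 4) + 25/2| = 43|z − 2| / (2·|z − 4|).
Restrict δ ≤ 1. Then |z − 2| < 1 gives |z − 4| = |(z − 2) + (-2)| ≥ 2 − 1 = 1.
Hence |(9z + 7)/(z - 4) + 25/2| < 43|z − 2|/(2·1) = (43/2)|z − 2|, which is < ε once |z − 2| < (2/43)ε.
Take δ = min(1, (2/43)ε). Then 0 < |z − 2| < δ forces both bounds, so |(9z + 7)/(z - 4) + 25/2| < ε.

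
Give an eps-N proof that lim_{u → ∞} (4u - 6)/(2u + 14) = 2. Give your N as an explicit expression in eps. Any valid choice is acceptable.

N = 17/eps

Fix eps > 0. We seek N > 0 such that u > N implies |(4u - 6)/(2u + 14) − 2| < eps.
(4u - 6)/(2u + 14) − 2 = (2(4u - 6) − 4(2u + 14)) / (2(2u + 14)) = -68/(2(2u + 14)).
For u > 0 we have 2u + 14 > 2u, so |(4u - 6)/(2u + 14) − 2| = 68/(2(2u + 14)) < 68/(2·2u) = 17/u.
Thus |(4u - 6)/(2u + 14) − 2| < eps whenever u > 17/eps.
Take N = 17/eps. If u > N then |(4u - 6)/(2u + 14) − 2| < 17/u < eps.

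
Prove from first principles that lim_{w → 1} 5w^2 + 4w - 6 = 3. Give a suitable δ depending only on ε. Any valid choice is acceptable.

δ = min(2, ε/24)

Let ε > 0 be given. We want δ > 0 such that 0 < |w − 1| < δ implies |(5w^2 + 4w - 6) − 3| < ε.
(5w^2 + 4w - 6) − 3 = 5w^2 + 4w - 9 = (w − 1)(5w + 9).
So |(5w^2 + 4w - 6) − 3| = |w − 1|·|5w + 9|.
Assume first that |w − 1| < 2, so |w| < 3. Then |5w + 9| ≤ 5·3 + 9 = 24.
Hence |(5w^2 + 4w - 6) − 3| ≤ 24|w − 1| < ε provided |w − 1| < ε/24.
Take δ = min(2, ε/24). Then 0 < |w − 1| < δ gives both |w − 1| < 2 and |w − 1| < ε/24, so |(5w^2 + 4w - 6) − 3| < ε.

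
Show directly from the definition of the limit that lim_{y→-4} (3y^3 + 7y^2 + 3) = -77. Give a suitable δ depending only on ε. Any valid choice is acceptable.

Fix ε > 0. We want δ > 0 such that 0 < |y + 4| < δ implies |(3y^3 + 7y^2 + 3) + 77| < ε.
(3y^3 + 7y^2 + 3) + 77 = 3y^3 + 7y^2 + 80 = (y + 4)(3y^2 - 5y + 20).
So |(3y^3 + 7y^2 + 3) + 77| = |y + 4|·|3y^2 - 5y + 20|.
Assume first that |y + 4| < 1, so |y| < 5. Then |3y^2 - 5y + 20| ≤ 3·5^2 + 5·5 + 20 = 120.
Hence |(3y^3 + 7y^2 + 3) + 77| ≤ 120|y + 4| < ε provided |y + 4| < ε/120.
Take δ = min(1, ε/120). Then 0 < |y + 4| < δ gives both |y + 4| < 1 and |y + 4| < ε/120, so |(3y^3 + 7y^2 + 3) + 77| < ε.

δ = min(1, ε/120)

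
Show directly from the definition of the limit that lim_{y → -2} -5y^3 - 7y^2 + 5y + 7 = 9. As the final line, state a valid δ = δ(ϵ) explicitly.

δ = min(1, ϵ/55)

Let ϵ > 0. We want δ > 0 such that 0 < |y + 2| < δ implies |(-5y^3 - 7y^2 + 5y + 7) − 9| < ϵ.
(-5y^3 - 7y^2 + 5y + 7) − 9 = -5y^3 - 7y^2 + 5y - 2 = (y + 2)(-5y^2 + 3y - 1).
So |(-5y^3 - 7y^2 + 5y + 7) − 9| = |y + 2|·|-5y^2 + 3y - 1|.
Assume first that |y + 2| < 1, so |y| < 3. Then |-5y^2 + 3y - 1| ≤ 5·3^2 + 3·3 + 1 = 55.
Hence |(-5y^3 - 7y^2 + 5y + 7) − 9| ≤ 55|y + 2| < ϵ provided |y + 2| < ϵ/55.
Choosing δ = min(1, ϵ/55) ensures both conditions, hence |(-5y^3 - 7y^2 + 5y + 7) − 9| < ϵ.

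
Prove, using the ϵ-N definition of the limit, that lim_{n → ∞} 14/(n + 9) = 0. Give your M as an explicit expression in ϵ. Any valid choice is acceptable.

Fix ϵ > 0. For n ≥ 1, |14/(n + 9) − 0| = 14/(n + 9) ≤ 14/n.
We need 14/n < ϵ, i.e. n > 14/ϵ.
Take M = 14/ϵ. If n > M then |14/(n + 9)| ≤ 14/n < ϵ.

M = 14/ϵ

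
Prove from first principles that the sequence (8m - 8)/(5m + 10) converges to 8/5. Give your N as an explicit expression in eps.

N = (24/5)/eps

Let eps > 0. For m ≥ 1, |(8m - 8)/(5m + 10) − (8/5)| = |-120|/(5(5m + 10)) = 120/(5(5m + 10)).
Since 5m + 10 ≥ 5m for m ≥ 1, this is ≤ 120/(5·5m) = (24/5)/m.
So |(8m - 8)/(5m + 10) − (8/5)| < eps whenever m > (24/5)/eps.
Take N = (24/5)/eps. If m > N then |(8m - 8)/(5m + 10) − (8/5)| ≤ (24/5)/m < eps.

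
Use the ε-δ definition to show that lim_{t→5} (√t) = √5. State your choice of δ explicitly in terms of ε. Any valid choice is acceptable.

Suppose ε > 0. We want δ > 0 such that 0 < |t − 5| < δ implies |√t − √5| < ε.
Multiplying by the conjugate, |√t − √5| = |t − 5|/(√t + √5).
Restrict δ ≤ 5 so that |t − 5| < 5 forces t > 0, and then √t + √5 > √5.
Hence |√t − √5| < |t − 5|/√5, which is < ε once |t − 5| < √5·ε.
Take δ = min(5, √5·ε). If 0 < |t − 5| < δ then t > 0 and |√t − √5| < |t − 5|/√5 < ε.

δ = min(5, √5·ε)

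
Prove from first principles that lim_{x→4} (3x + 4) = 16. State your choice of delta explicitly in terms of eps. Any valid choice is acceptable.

Suppose eps > 0. We need delta > 0 so that 0 < |x − 4| < delta implies |(3x + 4) − 16| < eps.
Since (3x + 4) − 16 = 3(x − 4), we have |(3x + 4) − 16| = 3|x − 4|.
Thus it suffices that |x − 4| < eps/3.
Take delta = eps/3. If 0 < |x − 4| < delta then |(3x + 4) − 16| = 3|x − 4| < 3·(eps/3) = eps.

delta = eps/3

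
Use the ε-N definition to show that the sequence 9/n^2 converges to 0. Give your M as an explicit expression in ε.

Let ε > 0 be given. For n ≥ 1, |9/n^2 − 0| = 9/n^2.
9/n^2 < ε ⇔ n^2 > 9/ε ⇔ n > (9/ε)^{1/2}.
Take M = (9/ε)^{1/2}. Then n > M implies 9/n^2 < ε.

M = (9/ε)^{1/2}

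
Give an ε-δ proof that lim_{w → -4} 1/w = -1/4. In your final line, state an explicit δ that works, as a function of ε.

Let ε > 0 be given. We seek δ > 0 such that 0 < |w + 4| < δ implies |1/w + 1/4| < ε.
|1/w + 1/4| = |-4 − w|/(4·|w|) = |w + 4|/(4|w|).
Require δ ≤ 2 so that |w| > 4 − 2 = 2, hence 4|w| > 8.
Then |1/w + 1/4| < |w + 4|/8, which is < ε when |w + 4| < 8ε.
Take δ = min(2, 8ε). Then 0 < |w + 4| < δ gives both |w + 4| < 2 and |w + 4| < 8ε, so |1/w + 1/4| < ε.

δ = min(2, 8ε)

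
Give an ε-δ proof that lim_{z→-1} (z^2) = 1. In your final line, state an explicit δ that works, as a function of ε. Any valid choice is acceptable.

Suppose ε > 0. We seek δ > 0 with 0 < |z + 1| < δ ⇒ |z^2 − 1| < ε.
Factor: z^2 − 1 = (z + 1)(z - 1), so |z^2 − 1| = |z + 1|·|z - 1|.
Restrict δ ≤ 1. Then |z + 1| < 1 gives |z| < 2, so by the triangle inequality |z - 1| ≤ 2 + 1 = 3.
Hence |z^2 − 1| ≤ 3|z + 1|, which is < ε once |z + 1| < ε/3.
Take δ = min(1, ε/3). If 0 < |z + 1| < δ then both bounds hold and |z^2 − 1| ≤ 3|z + 1| < 3·(ε/3) = ε.

δ = min(1, ε/3)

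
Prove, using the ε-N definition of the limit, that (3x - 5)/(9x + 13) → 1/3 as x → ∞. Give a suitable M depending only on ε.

Fix ε > 0. We seek M > 0 such that x > M implies |(3x - 5)/(9x + 13) − (1/3)| < ε.
(3x - 5)/(9x + 13) − (1/3) = (9(3x - 5) − 3(9x + 13)) / (9(9x + 13)) = -84/(9(9x + 13)).
For x > 0 we have 9x + 13 > 9x, so |(3x - 5)/(9x + 13) − (1/3)| = 84/(9(9x + 13)) < 84/(9·9x) = (28/27)/x.
Thus |(3x - 5)/(9x + 13) − (1/3)| < ε whenever x > (28/27)/ε.
Take M = (28/27)/ε. If x > M then |(3x - 5)/(9x + 13) − (1/3)| < (28/27)/x < ε.

M = (28/27)/ε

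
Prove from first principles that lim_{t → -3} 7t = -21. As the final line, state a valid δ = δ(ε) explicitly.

Suppose ε > 0. We need δ > 0 so that 0 < |t + 3| < δ implies |(7t) + 21| < ε.
|(7t) + 21| = |7t + 21| = 7|t + 3|.
Thus it suffices that |t + 3| < ε/7.
Take δ = ε/7. If 0 < |t + 3| < δ then |(7t) + 21| = 7|t + 3| < 7·(ε/7) = ε.

δ = ε/7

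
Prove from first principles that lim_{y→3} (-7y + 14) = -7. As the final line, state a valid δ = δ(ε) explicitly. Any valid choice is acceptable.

Fix ε > 0. We need δ > 0 so that 0 < |y − 3| < δ implies |(-7y + 14) + 7| < ε.
Since (-7y + 14) + 7 = -7(y − 3), we have |(-7y + 14) + 7| = 7|y − 3|.
So 7|y − 3| < ε exactly when |y − 3| < ε/7.
Take δ = ε/7. If 0 < |y − 3| < δ then |(-7y + 14) + 7| = 7|y − 3| < 7·(ε/7) = ε.

δ = ε/7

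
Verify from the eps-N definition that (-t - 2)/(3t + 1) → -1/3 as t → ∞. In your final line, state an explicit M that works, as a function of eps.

Fix eps > 0. We seek M > 0 such that t > M implies |(-t - 2)/(3t + 1) + 1/3| < eps.
(-t - 2)/(3t + 1) + 1/3 = (3(-t - 2) − (-1)(3t + 1)) / (3(3t + 1)) = -5/(3(3t + 1)).
For t > 0 we have 3t + 1 > 3t, so |(-t - 2)/(3t + 1) + 1/3| = 5/(3(3t + 1)) < 5/(3·3t) = (5/9)/t.
Thus |(-t - 2)/(3t + 1) + 1/3| < eps whenever t > (5/9)/eps.
Take M = (5/9)/eps. If t > M then |(-t - 2)/(3t + 1) + 1/3| < (5/9)/t < eps.

M = (5/9)/eps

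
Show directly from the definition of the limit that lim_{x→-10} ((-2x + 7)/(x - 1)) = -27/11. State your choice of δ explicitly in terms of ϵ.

Suppose ϵ > 0. We want δ > 0 with 0 < |x + 10| < δ ⇒ |(-2x + 7)/(x - 1) + 27/11| < ϵ.
Combining over a common denominator, (-2x + 7)/(x - 1) + 27/11 = [(-2x + 7)·(-11) − 27·(x - 1)] / [(-11)·(x - 1)] = -5(x + 10) / ((-11)(x - 1)).
So |(-2x + 7)/(x - 1) + 27/11| = 5|x + 10| / (11·|x − 1|).
Restrict δ ≤ 11/2. Then |x + 10| < 11/2 gives |x − 1| = |(x + 10) + (-11)| ≥ 11 − 11/2 = 11/2.
Hence |(-2x + 7)/(x - 1) + 27/11| < 5|x + 10|/(11·(11/2)) = (10/121)|x + 10|, which is < ϵ once |x + 10| < (121/10)ϵ.
Take δ = min(11/2, (121/10)ϵ). Then 0 < |x + 10| < δ forces both bounds, so |(-2x + 7)/(x - 1) + 27/11| < ϵ.

δ = min(11/2, (121/10)ϵ)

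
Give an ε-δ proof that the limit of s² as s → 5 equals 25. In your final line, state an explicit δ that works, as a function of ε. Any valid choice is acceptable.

Let ε > 0 be given. We seek δ > 0 with 0 < |s − 5| < δ ⇒ |s² − 25| < ε.
Factor: s² − 25 = (s − 5)(s + 5), so |s² − 25| = |s − 5|·|s + 5|.
Restrict δ ≤ 1. Then |s − 5| < 1 gives |s| < 6, so by the triangle inequality |s + 5| ≤ 6 + 5 = 11.
Hence |s² − 25| ≤ 11|s − 5|, which is < ε once |s − 5| < ε/11.
Take δ = min(1, ε/11). If 0 < |s − 5| < δ then both bounds hold and |s² − 25| ≤ 11|s − 5| < 11·(ε/11) = ε.

δ = min(1, ε/11)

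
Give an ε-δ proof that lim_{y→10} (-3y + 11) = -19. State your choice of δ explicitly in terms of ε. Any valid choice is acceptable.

Suppose ε > 0. We need δ > 0 so that 0 < |y − 10| < δ implies |(-3y + 11) + 19| < ε.
|(-3y + 11) + 19| = |-3y + 30| = 3|y − 10|.
So 3|y − 10| < ε exactly when |y − 10| < ε/3.
Take δ = ε/3. If 0 < |y − 10| < δ then |(-3y + 11) + 19| = 3|y − 10| < 3·(ε/3) = ε.

δ = ε/3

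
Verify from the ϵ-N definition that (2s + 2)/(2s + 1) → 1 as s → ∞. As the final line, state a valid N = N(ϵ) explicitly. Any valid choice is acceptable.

N = (1/2)/ϵ

Fix ϵ > 0. We seek N > 0 such that s > N implies |(2s + 2)/(2s + 1) − 1| < ϵ.
(2s + 2)/(2s + 1) − 1 = (2(2s + 2) − 2(2s + 1)) / (2(2s + 1)) = 2/(2(2s + 1)).
For s > 0 we have 2s + 1 > 2s, so |(2s + 2)/(2s + 1) − 1| = 2/(2(2s + 1)) < 2/(2·2s) = (1/2)/s.
Thus |(2s + 2)/(2s + 1) − 1| < ϵ whenever s > (1/2)/ϵ.
Take N = (1/2)/ϵ. If s > N then |(2s + 2)/(2s + 1) − 1| < (1/2)/s < ϵ.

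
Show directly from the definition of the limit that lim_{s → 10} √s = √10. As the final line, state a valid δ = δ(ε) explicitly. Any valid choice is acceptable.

Let ε > 0. We want δ > 0 such that 0 < |s − 10| < δ implies |√s − √10| < ε.
Rationalise: √s − √10 = (s − 10)/(√s + √10), so |√s − √10| = |s − 10|/(√s + √10).
Restrict δ ≤ 10 so that |s − 10| < 10 forces s > 0, and then √s + √10 > √10.
Hence |√s − √10| < |s − 10|/√10, which is < ε once |s − 10| < √10·ε.
Take δ = min(10, √10·ε). If 0 < |s − 10| < δ then s > 0 and |√s − √10| < |s − 10|/√10 < ε.

δ = min(10, √10·ε)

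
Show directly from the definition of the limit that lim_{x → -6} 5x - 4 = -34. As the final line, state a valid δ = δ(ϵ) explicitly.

Let ϵ > 0. We need δ > 0 so that 0 < |x + 6| < δ implies |(5x - 4) + 34| < ϵ.
Since (5x - 4) + 34 = 5(x + 6), we have |(5x - 4) + 34| = 5|x + 6|.
So 5|x + 6| < ϵ exactly when |x + 6| < ϵ/5.
Take δ = ϵ/5. If 0 < |x + 6| < δ then |(5x - 4) + 34| = 5|x + 6| < 5·(ϵ/5) = ϵ.

δ = ϵ/5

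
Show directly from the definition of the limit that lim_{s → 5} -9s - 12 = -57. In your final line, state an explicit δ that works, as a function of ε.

Let ε > 0. We need δ > 0 so that 0 < |s − 5| < δ implies |(-9s - 12) + 57| < ε.
|(-9s - 12) + 57| = |-9s + 45| = 9|s − 5|.
So 9|s − 5| < ε exactly when |s − 5| < ε/9.
Choosing δ = ε/9 gives |(-9s - 12) + 57| = 9|s − 5| < ε whenever |s − 5| < δ.

δ = ε/9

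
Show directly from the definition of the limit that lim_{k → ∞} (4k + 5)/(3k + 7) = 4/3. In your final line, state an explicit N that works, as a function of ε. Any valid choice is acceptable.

Fix ε > 0. For k ≥ 1, |(4k + 5)/(3k + 7) − (4/3)| = |-13|/(3(3k + 7)) = 13/(3(3k + 7)).
Since 3k + 7 ≥ 3k for k ≥ 1, this is ≤ 13/(3·3k) = (13/9)/k.
So |(4k + 5)/(3k + 7) − (4/3)| < ε whenever k > (13/9)/ε.
Take N = (13/9)/ε. If k > N then |(4k + 5)/(3k + 7) − (4/3)| ≤ (13/9)/k < ε.

N = (13/9)/ε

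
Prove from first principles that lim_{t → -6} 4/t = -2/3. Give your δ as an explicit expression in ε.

δ = min(3, (9/2)ε)

Fix ε > 0. We seek δ > 0 such that 0 < |t + 6| < δ implies |4/t + 2/3| < ε.
|4/t + 2/3| = 4·|-6 − t|/(6·|t|) = 4|t + 6|/(6|t|).
Require δ ≤ 3 so that |t| > 6 − 3 = 3, hence 6|t| > 18.
Then |4/t + 2/3| < 4|t + 6|/18, which is < ε when |t + 6| < (9/2)ε.
Take δ = min(3, (9/2)ε). Then 0 < |t + 6| < δ gives both |t + 6| < 3 and |t + 6| < (9/2)ε, so |4/t + 2/3| < ε.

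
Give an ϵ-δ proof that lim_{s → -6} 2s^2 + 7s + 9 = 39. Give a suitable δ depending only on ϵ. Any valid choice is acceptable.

δ = min(1, ϵ/19)

Suppose ϵ > 0. We want δ > 0 such that 0 < |s + 6| < δ implies |(2s^2 + 7s + 9) − 39| < ϵ.
(2s^2 + 7s + 9) − 39 = 2s^2 + 7s - 30 = (s + 6)(2s - 5).
So |(2s^2 + 7s + 9) − 39| = |s + 6|·|2s - 5|.
Assume first that |s + 6| < 1, so |s| < 7. Then |2s - 5| ≤ 2·7 + 5 = 19.
Hence |(2s^2 + 7s + 9) − 39| ≤ 19|s + 6| < ϵ provided |s + 6| < ϵ/19.
Take δ = min(1, ϵ/19). Then 0 < |s + 6| < δ gives both |s + 6| < 1 and |s + 6| < ϵ/19, so |(2s^2 + 7s + 9) − 39| < ϵ.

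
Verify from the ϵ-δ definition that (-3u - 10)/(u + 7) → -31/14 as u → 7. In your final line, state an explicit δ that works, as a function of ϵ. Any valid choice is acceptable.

Let ϵ > 0 be given. We want δ > 0 with 0 < |u − 7| < δ ⇒ |(-3u - 10)/(u + 7) + 31/14| < ϵ.
Combining over a common denominator, (-3u - 10)/(u + 7) + 31/14 = [(-3u - 10)·14 − (-31)·(u + 7)] / [14·(u + 7)] = -11(u − 7) / (14(u + 7)).
So |(-3u - 10)/(u + 7) + 31/14| = 11|u − 7| / (14·|u + 7|).
Restrict δ ≤ 7. Then |u − 7| < 7 gives |u + 7| = |(u − 7) + 14| ≥ 14 − 7 = 7.
Hence |(-3u - 10)/(u + 7) + 31/14| < 11|u − 7|/(14·7) = (11/98)|u − 7|, which is < ϵ once |u − 7| < (98/11)ϵ.
Take δ = min(7, (98/11)ϵ). Then 0 < |u − 7| < δ forces both bounds, so |(-3u - 10)/(u + 7) + 31/14| < ϵ.

δ = min(7, (98/11)ϵ)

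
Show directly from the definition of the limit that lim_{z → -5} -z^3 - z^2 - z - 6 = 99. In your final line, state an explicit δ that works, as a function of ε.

δ = min(1, ε/81)

Fix ε > 0. We want δ > 0 such that 0 < |z + 5| < δ implies |(-z^3 - z^2 - z - 6) − 99| < ε.
(-z^3 - z^2 - z - 6) − 99 = -z^3 - z^2 - z - 105 = (z + 5)(-z^2 + 4z - 21).
So |(-z^3 - z^2 - z - 6) − 99| = |z + 5|·|-z^2 + 4z - 21|.
Assume first that |z + 5| < 1, so |z| < 6. Then |-z^2 + 4z - 21| ≤ 6^2 + 4·6 + 21 = 81.
Hence |(-z^3 - z^2 - z - 6) − 99| ≤ 81|z + 5| < ε provided |z + 5| < ε/81.
Take δ = min(1, ε/81). Then 0 < |z + 5| < δ gives both |z + 5| < 1 and |z + 5| < ε/81, so |(-z^3 - z^2 - z - 6) − 99| < ε.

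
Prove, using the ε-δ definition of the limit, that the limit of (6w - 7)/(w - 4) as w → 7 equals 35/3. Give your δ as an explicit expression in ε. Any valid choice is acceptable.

δ = min(3/2, (9/34)ε)

Suppose ε > 0. We want δ > 0 with 0 < |w − 7| < δ ⇒ |(6w - 7)/(w - 4) − (35/3)| < ε.
Combining over a common denominator, (6w - 7)/(w - 4) − (35/3) = [(6w - 7)·3 − 35·(w - 4)] / [3·(w - 4)] = -17(w − 7) / (3(w - 4)).
So |(6w - 7)/(w - 4) − (35/3)| = 17|w − 7| / (3·|w − 4|).
Restrict δ ≤ 3/2. Then |w − 7| < 3/2 gives |w − 4| = |(w − 7) + 3| ≥ 3 − 3/2 = 3/2.
Hence |(6w - 7)/(w - 4) − (35/3)| < 17|w − 7|/(3·(3/2)) = (34/9)|w − 7|, which is < ε once |w − 7| < (9/34)ε.
Take δ = min(3/2, (9/34)ε). Then 0 < |w − 7| < δ forces both bounds, so |(6w - 7)/(w - 4) − (35/3)| < ε.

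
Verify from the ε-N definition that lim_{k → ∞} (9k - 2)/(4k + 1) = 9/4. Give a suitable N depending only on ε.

Let ε > 0 be given. For k ≥ 1, |(9k - 2)/(4k + 1) − (9/4)| = |-17|/(4(4k + 1)) = 17/(4(4k + 1)).
Since 4k + 1 ≥ 4k for k ≥ 1, this is ≤ 17/(4·4k) = (17/16)/k.
So |(9k - 2)/(4k + 1) − (9/4)| < ε whenever k > (17/16)/ε.
Take N = (17/16)/ε. If k > N then |(9k - 2)/(4k + 1) − (9/4)| ≤ (17/16)/k < ε.

N = (17/16)/ε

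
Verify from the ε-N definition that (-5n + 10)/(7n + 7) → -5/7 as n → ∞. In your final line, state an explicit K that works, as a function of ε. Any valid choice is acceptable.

Let ε > 0. For n ≥ 1, |(-5n + 10)/(7n + 7) + 5/7| = |105|/(7(7n + 7)) = 105/(7(7n + 7)).
Since 7n + 7 ≥ 7n for n ≥ 1, this is ≤ 105/(7·7n) = (15/7)/n.
So |(-5n + 10)/(7n + 7) + 5/7| < ε whenever n > (15/7)/ε.
Take K = (15/7)/ε. If n > K then |(-5n + 10)/(7n + 7) + 5/7| ≤ (15/7)/n < ε.

K = (15/7)/ε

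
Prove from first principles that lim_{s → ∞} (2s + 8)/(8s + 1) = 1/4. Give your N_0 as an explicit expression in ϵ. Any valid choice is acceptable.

N_0 = (31/32)/ϵ

Let ϵ > 0 be given. We seek N_0 > 0 such that s > N_0 implies |(2s + 8)/(8s + 1) − (1/4)| < ϵ.
(2s + 8)/(8s + 1) − (1/4) = (8(2s + 8) − 2(8s + 1)) / (8(8s + 1)) = 62/(8(8s + 1)).
For s > 0 we have 8s + 1 > 8s, so |(2s + 8)/(8s + 1) − (1/4)| = 62/(8(8s + 1)) < 62/(8·8s) = (31/32)/s.
Thus |(2s + 8)/(8s + 1) − (1/4)| < ϵ whenever s > (31/32)/ϵ.
Take N_0 = (31/32)/ϵ. If s > N_0 then |(2s + 8)/(8s + 1) − (1/4)| < (31/32)/s < ϵ.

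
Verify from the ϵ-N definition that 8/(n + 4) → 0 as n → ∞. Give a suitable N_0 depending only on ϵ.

N_0 = 8/ϵ

Fix ϵ > 0. For n ≥ 1, |8/(n + 4) − 0| = 8/(n + 4) ≤ 8/n.
We need 8/n < ϵ, i.e. n > 8/ϵ.
Take N_0 = 8/ϵ. If n > N_0 then |8/(n + 4)| ≤ 8/n < ϵ.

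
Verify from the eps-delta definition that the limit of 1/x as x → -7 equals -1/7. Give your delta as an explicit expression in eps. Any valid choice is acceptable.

delta = min(7/2, (49/2)eps)

Suppose eps > 0. We seek delta > 0 such that 0 < |x + 7| < delta implies |1/x + 1/7| < eps.
|1/x + 1/7| = |-7 − x|/(7·|x|) = |x + 7|/(7|x|).
Require delta ≤ 7/2 so that |x| > 7 − 7/2 = 7/2, hence 7|x| > 49/2.
Then |1/x + 1/7| < |x + 7|/(49/2), which is < eps when |x + 7| < (49/2)eps.
Take delta = min(7/2, (49/2)eps). Then 0 < |x + 7| < delta gives both |x + 7| < 7/2 and |x + 7| < (49/2)eps, so |1/x + 1/7| < eps.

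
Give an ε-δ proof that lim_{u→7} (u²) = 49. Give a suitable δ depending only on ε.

δ = min(1, ε/15)

Let ε > 0 be given. We seek δ > 0 with 0 < |u − 7| < δ ⇒ |u² − 49| < ε.
Factor: u² − 49 = (u − 7)(u + 7), so |u² − 49| = |u − 7|·|u + 7|.
Restrict δ ≤ 1. Then |u − 7| < 1 gives |u| < 8, so by the triangle inequality |u + 7| ≤ 8 + 7 = 15.
Hence |u² − 49| ≤ 15|u − 7|, which is < ε once |u − 7| < ε/15.
Take δ = min(1, ε/15). If 0 < |u − 7| < δ then both bounds hold and |u² − 49| ≤ 15|u − 7| < 15·(ε/15) = ε.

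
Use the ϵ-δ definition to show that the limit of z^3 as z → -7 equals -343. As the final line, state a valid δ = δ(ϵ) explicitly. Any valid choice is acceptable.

δ = min(2, ϵ/193)

Fix ϵ > 0. We seek δ > 0 with 0 < |z + 7| < δ ⇒ |z^3 + 343| < ϵ.
Factor: z^3 + 343 = (z + 7)(z^2 - 7z + 49), so |z^3 + 343| = |z + 7|·|z^2 - 7z + 49|.
Impose δ ≤ 2 so that |z| < 9; then |z^2 - 7z + 49| ≤ 193.
Hence |z^3 + 343| ≤ 193|z + 7|, which is < ϵ once |z + 7| < ϵ/193.
Take δ = min(2, ϵ/193). If 0 < |z + 7| < δ then both bounds hold and |z^3 + 343| ≤ 193|z + 7| < 193·(ϵ/193) = ϵ.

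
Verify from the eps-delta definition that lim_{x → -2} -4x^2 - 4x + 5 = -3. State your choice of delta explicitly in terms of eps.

Let eps > 0. We want delta > 0 such that 0 < |x + 2| < delta implies |(-4x^2 - 4x + 5) + 3| < eps.
(-4x^2 - 4x + 5) + 3 = -4x^2 - 4x + 8 = (x + 2)(-4x + 4).
So |(-4x^2 - 4x + 5) + 3| = |x + 2|·|-4x + 4|.
Require delta ≤ 1. Then |x + 2| < 1 gives |x| < 3, and by the triangle inequality |-4x + 4| ≤ 4·3 + 4 = 16.
Hence |(-4x^2 - 4x + 5) + 3| ≤ 16|x + 2| < eps provided |x + 2| < eps/16.
Choosing delta = min(1, eps/16) ensures both conditions, hence |(-4x^2 - 4x + 5) + 3| < eps.

delta = min(1, eps/16)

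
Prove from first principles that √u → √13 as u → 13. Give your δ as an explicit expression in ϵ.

Suppose ϵ > 0. We want δ > 0 such that 0 < |u − 13| < δ implies |√u − √13| < ϵ.
Multiplying by the conjugate, |√u − √13| = |u − 13|/(√u + √13).
Restrict δ ≤ 13 so that |u − 13| < 13 forces u > 0, and then √u + √13 > √13.
Hence |√u − √13| < |u − 13|/√13, which is < ϵ once |u − 13| < √13·ϵ.
Take δ = min(13, √13·ϵ). If 0 < |u − 13| < δ then u > 0 and |√u − √13| < |u − 13|/√13 < ϵ.

δ = min(13, √13·ϵ)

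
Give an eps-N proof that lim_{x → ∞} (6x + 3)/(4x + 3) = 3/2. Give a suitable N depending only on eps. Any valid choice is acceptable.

Let eps > 0 be given. We seek N > 0 such that x > N implies |(6x + 3)/(4x + 3) − (3/2)| < eps.
(6x + 3)/(4x + 3) − (3/2) = (4(6x + 3) − 6(4x + 3)) / (4(4x + 3)) = -6/(4(4x + 3)).
For x > 0 we have 4x + 3 > 4x, so |(6x + 3)/(4x + 3) − (3/2)| = 6/(4(4x + 3)) < 6/(4·4x) = (3/8)/x.
Thus |(6x + 3)/(4x + 3) − (3/2)| < eps whenever x > (3/8)/eps.
Take N = (3/8)/eps. If x > N then |(6x + 3)/(4x + 3) − (3/2)| < (3/8)/x < eps.

N = (3/8)/eps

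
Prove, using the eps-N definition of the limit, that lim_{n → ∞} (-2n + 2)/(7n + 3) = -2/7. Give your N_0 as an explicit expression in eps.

Let eps > 0 be given. For n ≥ 1, |(-2n + 2)/(7n + 3) + 2/7| = |20|/(7(7n + 3)) = 20/(7(7n + 3)).
Since 7n + 3 ≥ 7n for n ≥ 1, this is ≤ 20/(7·7n) = (20/49)/n.
So |(-2n + 2)/(7n + 3) + 2/7| < eps whenever n > (20/49)/eps.
Take N_0 = (20/49)/eps. If n > N_0 then |(-2n + 2)/(7n + 3) + 2/7| ≤ (20/49)/n < eps.

N_0 = (20/49)/eps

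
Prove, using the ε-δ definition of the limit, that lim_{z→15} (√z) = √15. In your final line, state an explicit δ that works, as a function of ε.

Fix ε > 0. We want δ > 0 such that 0 < |z − 15| < δ implies |√z − √15| < ε.
Rationalise: √z − √15 = (z − 15)/(√z + √15), so |√z − √15| = |z − 15|/(√z + √15).
Restrict δ ≤ 15 so that |z − 15| < 15 forces z > 0, and then √z + √15 > √15.
Hence |√z − √15| < |z − 15|/√15, which is < ε once |z − 15| < √15·ε.
Take δ = min(15, √15·ε). If 0 < |z − 15| < δ then z > 0 and |√z − √15| < |z − 15|/√15 < ε.

δ = min(15, √15·ε)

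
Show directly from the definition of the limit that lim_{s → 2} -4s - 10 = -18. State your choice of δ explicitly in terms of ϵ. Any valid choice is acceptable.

δ = ϵ/4

Let ϵ > 0 be given. We need δ > 0 so that 0 < |s − 2| < δ implies |(-4s - 10) + 18| < ϵ.
Since (-4s - 10) + 18 = -4(s − 2), we have |(-4s - 10) + 18| = 4|s − 2|.
Thus it suffices that |s − 2| < ϵ/4.
Choosing δ = ϵ/4 gives |(-4s - 10) + 18| = 4|s − 2| < ϵ whenever |s − 2| < δ.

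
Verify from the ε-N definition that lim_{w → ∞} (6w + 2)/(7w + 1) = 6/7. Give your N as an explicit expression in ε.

Let ε > 0 be given. We seek N > 0 such that w > N implies |(6w + 2)/(7w + 1) − (6/7)| < ε.
(6w + 2)/(7w + 1) − (6/7) = (7(6w + 2) − 6(7w + 1)) / (7(7w + 1)) = 8/(7(7w + 1)).
For w > 0 we have 7w + 1 > 7w, so |(6w + 2)/(7w + 1) − (6/7)| = 8/(7(7w + 1)) < 8/(7·7w) = (8/49)/w.
Thus |(6w + 2)/(7w + 1) − (6/7)| < ε whenever w > (8/49)/ε.
Take N = (8/49)/ε. If w > N then |(6w + 2)/(7w + 1) − (6/7)| < (8/49)/w < ε.

N = (8/49)/ε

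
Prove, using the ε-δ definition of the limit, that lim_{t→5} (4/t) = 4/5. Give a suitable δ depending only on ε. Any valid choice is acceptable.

δ = min(5/2, (25/8)ε)

Let ε > 0 be given. We seek δ > 0 such that 0 < |t − 5| < δ implies |4/t − (4/5)| < ε.
|4/t − (4/5)| = 4·|5 − t|/(5·|t|) = 4|t − 5|/(5|t|).
Require δ ≤ 5/2 so that |t| > 5 − 5/2 = 5/2, hence 5|t| > 25/2.
Then |4/t − (4/5)| < 4|t − 5|/(25/2), which is < ε when |t − 5| < (25/8)ε.
Take δ = min(5/2, (25/8)ε). Then 0 < |t − 5| < δ gives both |t − 5| < 5/2 and |t − 5| < (25/8)ε, so |4/t − (4/5)| < ε.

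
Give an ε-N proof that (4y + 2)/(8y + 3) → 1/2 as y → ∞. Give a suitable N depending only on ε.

Suppose ε > 0. We seek N > 0 such that y > N implies |(4y + 2)/(8y + 3) − (1/2)| < ε.
(4y + 2)/(8y + 3) − (1/2) = (8(4y + 2) − 4(8y + 3)) / (8(8y + 3)) = 4/(8(8y + 3)).
For y > 0 we have 8y + 3 > 8y, so |(4y + 2)/(8y + 3) − (1/2)| = 4/(8(8y + 3)) < 4/(8·8y) = (1/16)/y.
Thus |(4y + 2)/(8y + 3) − (1/2)| < ε whenever y > (1/16)/ε.
Take N = (1/16)/ε. If y > N then |(4y + 2)/(8y + 3) − (1/2)| < (1/16)/y < ε.

N = (1/16)/ε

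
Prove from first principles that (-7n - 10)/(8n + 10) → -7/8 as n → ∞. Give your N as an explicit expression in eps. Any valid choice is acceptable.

N = (5/32)/eps

Let eps > 0 be given. For n ≥ 1, |(-7n - 10)/(8n + 10) + 7/8| = |-10|/(8(8n + 10)) = 10/(8(8n + 10)).
Since 8n + 10 ≥ 8n for n ≥ 1, this is ≤ 10/(8·8n) = (5/32)/n.
So |(-7n - 10)/(8n + 10) + 7/8| < eps whenever n > (5/32)/eps.
Take N = (5/32)/eps. If n > N then |(-7n - 10)/(8n + 10) + 7/8| ≤ (5/32)/n < eps.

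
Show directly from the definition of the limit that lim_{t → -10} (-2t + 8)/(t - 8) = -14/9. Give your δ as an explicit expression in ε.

Let ε > 0 be given. We want δ > 0 with 0 < |t + 10| < δ ⇒ |(-2t + 8)/(t - 8) + 14/9| < ε.
Combining over a common denominator, (-2t + 8)/(t - 8) + 14/9 = [(-2t + 8)·(-18) − 28·(t - 8)] / [(-18)·(t - 8)] = 8(t + 10) / ((-18)(t - 8)).
So |(-2t + 8)/(t - 8) + 14/9| = 8|t + 10| / (18·|t − 8|).
Restrict δ ≤ 9. Then |t + 10| < 9 gives |t − 8| = |(t + 10) + (-18)| ≥ 18 − 9 = 9.
Hence |(-2t + 8)/(t - 8) + 14/9| < 8|t + 10|/(18·9) = (4/81)|t + 10|, which is < ε once |t + 10| < (81/4)ε.
Take δ = min(9, (81/4)ε). Then 0 < |t + 10| < δ forces both bounds, so |(-2t + 8)/(t - 8) + 14/9| < ε.

δ = min(9, (81/4)ε)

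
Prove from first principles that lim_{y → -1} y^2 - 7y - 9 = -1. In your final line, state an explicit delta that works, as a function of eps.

delta = min(2, eps/11)

Fix eps > 0. We want delta > 0 such that 0 < |y + 1| < delta implies |(y^2 - 7y - 9) + 1| < eps.
(y^2 - 7y - 9) + 1 = y^2 - 7y - 8 = (y + 1)(y - 8).
So |(y^2 - 7y - 9) + 1| = |y + 1|·|y - 8|.
Assume first that |y + 1| < 2, so |y| < 3. Then |y - 8| ≤ 3 + 8 = 11.
Hence |(y^2 - 7y - 9) + 1| ≤ 11|y + 1| < eps provided |y + 1| < eps/11.
Take delta = min(2, eps/11). Then 0 < |y + 1| < delta gives both |y + 1| < 2 and |y + 1| < eps/11, so |(y^2 - 7y - 9) + 1| < eps.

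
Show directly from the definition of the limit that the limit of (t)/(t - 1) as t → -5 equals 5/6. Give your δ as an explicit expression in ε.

Fix ε > 0. We want δ > 0 with 0 < |t + 5| < δ ⇒ |(t)/(t - 1) − (5/6)| < ε.
Combining over a common denominator, (t)/(t - 1) − (5/6) = [(t)·(-6) − (-5)·(t - 1)] / [(-6)·(t - 1)] = -1(t + 5) / ((-6)(t - 1)).
So |(t)/(t - 1) − (5/6)| = |t + 5| / (6·|t − 1|).
Require δ ≤ 3, so |t − 1| ≥ |-6| − |t + 5| > 6 − 3 = 3.
Hence |(t)/(t - 1) − (5/6)| < |t + 5|/(6·3) = (1/18)|t + 5|, which is < ε once |t + 5| < 18ε.
Take δ = min(3, 18ε). Then 0 < |t + 5| < δ forces both bounds, so |(t)/(t - 1) − (5/6)| < ε.

δ = min(3, 18ε)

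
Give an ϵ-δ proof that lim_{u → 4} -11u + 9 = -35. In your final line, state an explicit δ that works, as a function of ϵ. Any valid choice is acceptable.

Let ϵ > 0. We need δ > 0 so that 0 < |u − 4| < δ implies |(-11u + 9) + 35| < ϵ.
Since (-11u + 9) + 35 = -11(u − 4), we have |(-11u + 9) + 35| = 11|u − 4|.
Thus it suffices that |u − 4| < ϵ/11.
Choosing δ = ϵ/11 gives |(-11u + 9) + 35| = 11|u − 4| < ϵ whenever |u − 4| < δ.

δ = ϵ/11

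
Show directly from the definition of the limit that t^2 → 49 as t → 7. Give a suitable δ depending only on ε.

Let ε > 0 be given. We seek δ > 0 with 0 < |t − 7| < δ ⇒ |t^2 − 49| < ε.
Factor: t^2 − 49 = (t − 7)(t + 7), so |t^2 − 49| = |t − 7|·|t + 7|.
Impose δ ≤ 1 so that |t| < 8; then |t + 7| ≤ 15.
Hence |t^2 − 49| ≤ 15|t − 7|, which is < ε once |t − 7| < ε/15.
Take δ = min(1, ε/15). If 0 < |t − 7| < δ then both bounds hold and |t^2 − 49| ≤ 15|t − 7| < 15·(ε/15) = ε.

δ = min(1, ε/15)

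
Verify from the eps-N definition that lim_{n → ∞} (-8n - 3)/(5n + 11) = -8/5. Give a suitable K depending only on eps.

Let eps > 0. For n ≥ 1, |(-8n - 3)/(5n + 11) + 8/5| = |73|/(5(5n + 11)) = 73/(5(5n + 11)).
Since 5n + 11 ≥ 5n for n ≥ 1, this is ≤ 73/(5·5n) = (73/25)/n.
So |(-8n - 3)/(5n + 11) + 8/5| < eps whenever n > (73/25)/eps.
Take K = (73/25)/eps. If n > K then |(-8n - 3)/(5n + 11) + 8/5| ≤ (73/25)/n < eps.

K = (73/25)/eps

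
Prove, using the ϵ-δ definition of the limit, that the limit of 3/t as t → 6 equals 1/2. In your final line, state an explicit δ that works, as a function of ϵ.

Suppose ϵ > 0. We seek δ > 0 such that 0 < |t − 6| < δ implies |3/t − (1/2)| < ϵ.
|3/t − (1/2)| = 3·|6 − t|/(6·|t|) = 3|t − 6|/(6|t|).
Restrict δ ≤ 3. Then |t − 6| < 3 gives |t| > 3, so 6|t| > 18.
Then |3/t − (1/2)| < 3|t − 6|/18, which is < ϵ when |t − 6| < 6ϵ.
Take δ = min(3, 6ϵ). Then 0 < |t − 6| < δ gives both |t − 6| < 3 and |t − 6| < 6ϵ, so |3/t − (1/2)| < ϵ.

δ = min(3, 6ϵ)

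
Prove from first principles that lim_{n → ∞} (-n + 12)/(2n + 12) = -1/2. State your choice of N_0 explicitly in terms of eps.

Let eps > 0 be given. For n ≥ 1, |(-n + 12)/(2n + 12) + 1/2| = |36|/(2(2n + 12)) = 36/(2(2n + 12)).
Since 2n + 12 ≥ 2n for n ≥ 1, this is ≤ 36/(2·2n) = 9/n.
So |(-n + 12)/(2n + 12) + 1/2| < eps whenever n > 9/eps.
Take N_0 = 9/eps. If n > N_0 then |(-n + 12)/(2n + 12) + 1/2| ≤ 9/n < eps.

N_0 = 9/eps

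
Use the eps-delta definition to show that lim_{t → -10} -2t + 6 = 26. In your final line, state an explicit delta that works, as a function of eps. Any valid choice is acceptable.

delta = eps/2

Fix eps > 0. We need delta > 0 so that 0 < |t + 10| < delta implies |(-2t + 6) − 26| < eps.
Since (-2t + 6) − 26 = -2(t + 10), we have |(-2t + 6) − 26| = 2|t + 10|.
So 2|t + 10| < eps exactly when |t + 10| < eps/2.
Choosing delta = eps/2 gives |(-2t + 6) − 26| = 2|t + 10| < eps whenever |t + 10| < delta.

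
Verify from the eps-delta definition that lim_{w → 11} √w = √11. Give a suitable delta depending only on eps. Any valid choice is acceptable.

Suppose eps > 0. We want delta > 0 such that 0 < |w − 11| < delta implies |√w − √11| < eps.
Rationalise: √w − √11 = (w − 11)/(√w + √11), so |√w − √11| = |w − 11|/(√w + √11).
Restrict delta ≤ 11 so that |w − 11| < 11 forces w > 0, and then √w + √11 > √11.
Hence |√w − √11| < |w − 11|/√11, which is < eps once |w − 11| < √11·eps.
Take delta = min(11, √11·eps). If 0 < |w − 11| < delta then w > 0 and |√w − √11| < |w − 11|/√11 < eps.

delta = min(11, √11·eps)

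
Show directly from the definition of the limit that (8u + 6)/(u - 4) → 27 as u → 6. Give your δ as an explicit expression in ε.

Fix ε > 0. We want δ > 0 with 0 < |u − 6| < δ ⇒ |(8u + 6)/(u - 4) − 27| < ε.
Combining over a common denominator, (8u + 6)/(u - 4) − 27 = [(8u + 6)·2 − 54·(u - 4)] / [2·(u - 4)] = -38(u − 6) / (2(u - 4)).
So |(8u + 6)/(u - 4) − 27| = 38|u − 6| / (2·|u − 4|).
Restrict δ ≤ 1. Then |u − 6| < 1 gives |u − 4| = |(u − 6) + 2| ≥ 2 − 1 = 1.
Hence |(8u + 6)/(u - 4) − 27| < 38|u − 6|/(2·1) = 19|u − 6|, which is < ε once |u − 6| < (1/19)ε.
Take δ = min(1, (1/19)ε). Then 0 < |u − 6| < δ forces both bounds, so |(8u + 6)/(u - 4) − 27| < ε.

δ = min(1, (1/19)ε)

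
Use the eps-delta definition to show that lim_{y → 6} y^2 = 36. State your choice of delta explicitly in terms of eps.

delta = min(1, eps/13)

Let eps > 0. We seek delta > 0 with 0 < |y − 6| < delta ⇒ |y^2 − 36| < eps.
Factor: y^2 − 36 = (y − 6)(y + 6), so |y^2 − 36| = |y − 6|·|y + 6|.
Impose delta ≤ 1 so that |y| < 7; then |y + 6| ≤ 13.
Hence |y^2 − 36| ≤ 13|y − 6|, which is < eps once |y − 6| < eps/13.
Take delta = min(1, eps/13). If 0 < |y − 6| < delta then both bounds hold and |y^2 − 36| ≤ 13|y − 6| < 13·(eps/13) = eps.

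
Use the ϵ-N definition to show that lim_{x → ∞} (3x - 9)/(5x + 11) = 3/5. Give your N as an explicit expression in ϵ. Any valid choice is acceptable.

Let ϵ > 0 be given. We seek N > 0 such that x > N implies |(3x - 9)/(5x + 11) − (3/5)| < ϵ.
(3x - 9)/(5x + 11) − (3/5) = (5(3x - 9) − 3(5x + 11)) / (5(5x + 11)) = -78/(5(5x + 11)).
For x > 0 we have 5x + 11 > 5x, so |(3x - 9)/(5x + 11) − (3/5)| = 78/(5(5x + 11)) < 78/(5·5x) = (78/25)/x.
Thus |(3x - 9)/(5x + 11) − (3/5)| < ϵ whenever x > (78/25)/ϵ.
Take N = (78/25)/ϵ. If x > N then |(3x - 9)/(5x + 11) − (3/5)| < (78/25)/x < ϵ.

N = (78/25)/ϵ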